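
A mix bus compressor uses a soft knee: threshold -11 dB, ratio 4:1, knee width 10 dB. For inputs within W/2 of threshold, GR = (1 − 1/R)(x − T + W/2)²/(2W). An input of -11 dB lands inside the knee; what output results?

-11.9375 dB

x − T + W/2 = -11 − (-11) + 5 = 5.
GR = (1 − 1/4) × 5² / 20 = 0.75 × 25 / 20 = 0.9375 dB.
Output = -11 − 0.9375 = -11.9375 dB.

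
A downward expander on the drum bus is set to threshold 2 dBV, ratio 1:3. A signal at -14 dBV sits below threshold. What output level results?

Below threshold, a 1:3 expander applies gain = (3−1)×(T − x) of attenuation.
(3−1) × 16 = 32 dB, so output = -14 − 32 = -46 dBV.

-46 dBV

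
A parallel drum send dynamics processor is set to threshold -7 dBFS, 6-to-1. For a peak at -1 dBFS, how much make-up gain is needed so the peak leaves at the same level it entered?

Overshoot 6 dB → 6/6 = 1 dB after compression, so the compressed level is -7 + 1 = -6 dBFS.
Make-up = target − compressed = -1 − (-6) = 5 dB.

5 dB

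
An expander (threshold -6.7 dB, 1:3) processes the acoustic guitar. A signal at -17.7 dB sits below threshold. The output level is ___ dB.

The input is 11 dB below the -6.7 dB threshold.
A 1:3 expander multiplies undershoot by 3: 11 × 3 = 33 dB below threshold.
Output = -6.7 − 33 = -39.7 dB.

-39.7 dB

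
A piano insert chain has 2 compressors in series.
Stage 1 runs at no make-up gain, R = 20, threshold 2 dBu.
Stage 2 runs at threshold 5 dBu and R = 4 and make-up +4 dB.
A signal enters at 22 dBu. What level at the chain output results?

7 dBu

Stage 1: 20 dB above 2 dBu, reduced 20:1 to 1 dB above → 3 dBu.
Stage 2: 3 dBu ≤ 5 dBu, so stage 2 doesn't engage; make-up brings it to 7 dBu.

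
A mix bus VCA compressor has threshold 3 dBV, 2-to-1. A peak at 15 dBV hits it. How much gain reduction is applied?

Overshoot = 15 − 3 = 12 dB.
At 2:1, output sits 12/2 = 6 dB above threshold.
Gain reduction = 12 − 6 = 6 dB.

6 dB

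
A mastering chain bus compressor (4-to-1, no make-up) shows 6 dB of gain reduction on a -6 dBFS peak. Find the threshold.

Let T be the threshold. Output overshoot = (input overshoot)/R, so -12 − T = (-6 − T)/4.
4·(-12 − T) = -6 − T → 3·T = -48 − (-6) = -42.
T = -42/3 = -14 dBFS.

-14 dBFS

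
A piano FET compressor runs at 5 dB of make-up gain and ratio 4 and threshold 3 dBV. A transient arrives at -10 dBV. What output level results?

-10 dBV is 13 dB below the 3 dBV threshold, so no gain reduction is applied.
Make-up gain adds 5 dB: -10 + 5 = -5 dBV.

-5 dBV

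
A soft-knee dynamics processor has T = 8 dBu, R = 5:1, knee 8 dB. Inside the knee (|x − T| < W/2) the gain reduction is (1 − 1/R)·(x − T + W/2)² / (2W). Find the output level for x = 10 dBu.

8.2 dBu

x − T + W/2 = 10 − 8 + 4 = 6.
GR = (1 − 1/5) × 6² / 16 = 0.8 × 36 / 16 = 1.8 dB.
Output = 10 − 1.8 = 8.2 dBu.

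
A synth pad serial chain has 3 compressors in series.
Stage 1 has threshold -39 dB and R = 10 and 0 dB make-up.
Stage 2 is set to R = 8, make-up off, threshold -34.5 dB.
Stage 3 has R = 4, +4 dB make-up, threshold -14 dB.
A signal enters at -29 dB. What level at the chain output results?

-34 dB

Stage 1: 10 dB above -39 dB, reduced 10:1 to 1 dB above → -38 dB.
Stage 2: below threshold (-38 ≤ -34.5); passes unchanged; output -38 dB.
Stage 3: -38 dB ≤ -14 dB, so stage 3 doesn't engage; make-up brings it to -34 dB.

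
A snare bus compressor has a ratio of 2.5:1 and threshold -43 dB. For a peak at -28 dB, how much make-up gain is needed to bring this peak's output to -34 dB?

The peak compresses to -43 + 15/2.5 = -37 dB.
To reach -34 dB requires -34 − (-37) = 3 dB of make-up.

3 dB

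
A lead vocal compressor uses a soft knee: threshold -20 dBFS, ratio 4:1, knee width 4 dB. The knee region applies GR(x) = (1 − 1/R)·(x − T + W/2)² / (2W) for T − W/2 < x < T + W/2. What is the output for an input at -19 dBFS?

-19.84375 dBFS

x − T + W/2 = -19 − (-20) + 2 = 3.
GR = (1 − 1/4) × 3² / 8 = 0.75 × 9 / 8 = 0.84375 dB.
Output = -19 − 0.84375 = -19.84375 dBFS.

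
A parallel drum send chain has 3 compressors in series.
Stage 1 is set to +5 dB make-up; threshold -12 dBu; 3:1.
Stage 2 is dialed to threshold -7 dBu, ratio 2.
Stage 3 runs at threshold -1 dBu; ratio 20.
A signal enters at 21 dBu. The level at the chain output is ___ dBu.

Stage 1: overshoot 33 dB → 33/3 = 11 dB → -1 dBu; +5 dB make-up → 4 dBu.
Stage 2: 11 dB above -7 dBu, reduced 2:1 to 5.5 dB above → -1.5 dBu.
Stage 3: below threshold (-1.5 ≤ -1); passes unchanged; output -1.5 dBu.

-1.5 dBu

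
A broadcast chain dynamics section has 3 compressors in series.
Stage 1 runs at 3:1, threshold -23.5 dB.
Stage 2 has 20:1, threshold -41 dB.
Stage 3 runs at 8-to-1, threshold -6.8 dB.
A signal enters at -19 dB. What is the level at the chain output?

Stage 1: overshoot 4.5 dB → 4.5/3 = 1.5 dB → -22 dB.
Stage 2: 19 dB above -41 dB, reduced 20:1 to 0.95 dB above → -40.05 dB.
Stage 3: -40.05 dB is at or below the -6.8 dB threshold — no compression; output -40.05 dB.

-40.05 dB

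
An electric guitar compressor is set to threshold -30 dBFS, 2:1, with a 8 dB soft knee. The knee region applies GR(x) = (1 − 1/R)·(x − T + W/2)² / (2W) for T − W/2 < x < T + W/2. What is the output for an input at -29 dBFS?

-29.78125 dBFS

x − T + W/2 = -29 − (-30) + 4 = 5.
GR = (1 − 1/2) × 5² / 16 = 0.5 × 25 / 16 = 0.78125 dB.
Output = -29 − 0.78125 = -29.78125 dBFS.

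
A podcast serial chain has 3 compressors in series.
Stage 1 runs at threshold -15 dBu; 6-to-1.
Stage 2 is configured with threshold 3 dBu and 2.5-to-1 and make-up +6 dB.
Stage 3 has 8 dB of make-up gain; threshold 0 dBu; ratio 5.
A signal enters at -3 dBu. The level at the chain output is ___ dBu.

1 dBu

Stage 1: -3 dBu is 12 dB over -15 dBu; at 6:1 that becomes 2 dB over, giving -13 dBu.
Stage 2: below threshold (-13 ≤ 3); passes unchanged; make-up brings it to -7 dBu.
Stage 3: below threshold (-7 ≤ 0); passes unchanged; make-up brings it to 1 dBu.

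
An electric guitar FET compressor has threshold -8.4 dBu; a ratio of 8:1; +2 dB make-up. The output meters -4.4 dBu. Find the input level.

Remove make-up: -4.4 − 2 = -6.4 dBu.
Post-compression overshoot = -6.4 − (-8.4) = 2 dB.
Undo the ratio: input overshoot = 2 × 8 = 16 dB, giving input = 7.6 dBu.

7.6 dBu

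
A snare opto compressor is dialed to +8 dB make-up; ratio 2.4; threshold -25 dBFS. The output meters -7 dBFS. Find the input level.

-1 dBFS

Remove make-up: -7 − 8 = -15 dBFS.
The compressed level sits -15 − (-25) = 10 dB over threshold.
Input overshoot = R × output overshoot = 24 dB → input = -25 + 24 = -1 dBFS.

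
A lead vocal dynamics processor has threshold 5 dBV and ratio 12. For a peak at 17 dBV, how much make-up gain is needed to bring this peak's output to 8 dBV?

Overshoot 12 dB → 12/12 = 1 dB after compression, so the compressed level is 5 + 1 = 6 dBV.
Make-up = target − compressed = 8 − 6 = 2 dB.

2 dB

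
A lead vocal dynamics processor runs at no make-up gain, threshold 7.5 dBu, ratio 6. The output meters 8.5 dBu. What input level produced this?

Post-compression overshoot = 8.5 − 7.5 = 1 dB.
Input overshoot = R × output overshoot = 6 dB → input = 7.5 + 6 = 13.5 dBu.

13.5 dBu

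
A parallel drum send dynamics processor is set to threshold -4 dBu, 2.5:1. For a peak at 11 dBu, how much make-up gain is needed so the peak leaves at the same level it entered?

9 dB

The peak compresses to -4 + 15/2.5 = 2 dBu.
To reach 11 dBu requires 11 − 2 = 9 dB of make-up.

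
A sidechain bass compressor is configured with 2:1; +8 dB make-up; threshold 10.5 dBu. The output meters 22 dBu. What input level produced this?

17.5 dBu

Stripping the +8 dB make-up gives 14 dBu at the gain stage.
The compressed level sits 14 − 10.5 = 3.5 dB over threshold.
Input overshoot = R × output overshoot = 7 dB → input = 10.5 + 7 = 17.5 dBu.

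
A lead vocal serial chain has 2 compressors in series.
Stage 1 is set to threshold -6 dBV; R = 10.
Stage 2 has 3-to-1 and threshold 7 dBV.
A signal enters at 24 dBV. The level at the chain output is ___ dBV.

Stage 1: 30 dB above -6 dBV, reduced 10:1 to 3 dB above → -3 dBV.
Stage 2: -3 dBV is at or below the 7 dBV threshold — no compression; output -3 dBV.

-3 dBV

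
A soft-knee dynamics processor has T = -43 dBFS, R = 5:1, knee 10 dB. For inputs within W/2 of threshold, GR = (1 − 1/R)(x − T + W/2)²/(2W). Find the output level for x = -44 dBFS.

x − T + W/2 = -44 − (-43) + 5 = 4.
GR = (1 − 1/5) × 4² / 20 = 0.8 × 16 / 20 = 0.64 dB.
Output = -44 − 0.64 = -44.64 dBFS.

-44.64 dBFS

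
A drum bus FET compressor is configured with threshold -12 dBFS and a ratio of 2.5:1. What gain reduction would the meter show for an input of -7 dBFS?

The signal is 5 dB above threshold.
At 2.5:1, output sits 5/2.5 = 2 dB above threshold.
Gain reduction = 5 − 2 = 3 dB.

3 dB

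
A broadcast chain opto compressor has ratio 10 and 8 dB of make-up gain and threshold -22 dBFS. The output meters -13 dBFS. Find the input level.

Remove make-up: -13 − 8 = -21 dBFS.
Post-compression overshoot = -21 − (-22) = 1 dB.
Undo the ratio: input overshoot = 1 × 10 = 10 dB, giving input = -12 dBFS.

-12 dBFS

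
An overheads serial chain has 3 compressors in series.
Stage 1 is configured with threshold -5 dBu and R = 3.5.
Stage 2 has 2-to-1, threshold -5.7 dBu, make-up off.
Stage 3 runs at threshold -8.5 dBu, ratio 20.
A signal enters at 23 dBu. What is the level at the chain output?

Stage 1: 23 dBu is 28 dB over -5 dBu; at 3.5:1 that becomes 8 dB over, giving 3 dBu.
Stage 2: 3 dBu is 8.7 dB over -5.7 dBu; at 2:1 that becomes 4.35 dB over, giving -1.35 dBu.
Stage 3: -1.35 dBu is 7.15 dB over -8.5 dBu; at 20:1 that becomes 0.3575 dB over, giving -8.1425 dBu.

-8.1425 dBu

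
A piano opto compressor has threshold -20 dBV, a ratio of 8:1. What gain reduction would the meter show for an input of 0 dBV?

0 dBV exceeds the threshold by 20 dB.
A 8:1 ratio leaves 2.5 dB of that excess.
GR = overshoot in − overshoot out = 20 − 2.5 = 17.5 dB.

17.5 dB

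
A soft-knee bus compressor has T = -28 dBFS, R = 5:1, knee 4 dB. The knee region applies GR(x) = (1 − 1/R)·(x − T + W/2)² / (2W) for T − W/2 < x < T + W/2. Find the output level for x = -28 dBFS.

-28.4 dBFS

x − T + W/2 = -28 − (-28) + 2 = 2.
GR = (1 − 1/5) × 2² / 8 = 0.8 × 4 / 8 = 0.4 dB.
Output = -28 − 0.4 = -28.4 dBFS.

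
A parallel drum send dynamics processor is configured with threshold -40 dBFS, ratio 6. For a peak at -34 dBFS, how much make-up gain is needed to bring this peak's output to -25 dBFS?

14 dB

The peak compresses to -40 + 6/6 = -39 dBFS.
To reach -25 dBFS requires -25 − (-39) = 14 dB of make-up.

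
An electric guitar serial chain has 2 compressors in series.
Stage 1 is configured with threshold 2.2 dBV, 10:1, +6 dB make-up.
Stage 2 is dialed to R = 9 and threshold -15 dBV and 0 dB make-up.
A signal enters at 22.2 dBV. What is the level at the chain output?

Stage 1: 22.2 dBV is 20 dB over 2.2 dBV; at 10:1 that becomes 2 dB over, giving 4.2 dBV; +6 dB make-up → 10.2 dBV.
Stage 2: overshoot 25.2 dB → 25.2/9 = 2.8 dB → -12.2 dBV.

-12.2 dBV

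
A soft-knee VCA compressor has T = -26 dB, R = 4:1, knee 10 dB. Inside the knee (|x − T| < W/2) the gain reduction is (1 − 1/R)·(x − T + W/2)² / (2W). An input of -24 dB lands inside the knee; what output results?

-25.8375 dB

x − T + W/2 = -24 − (-26) + 5 = 7.
GR = (1 − 1/4) × 7² / 20 = 0.75 × 49 / 20 = 1.8375 dB.
Output = -24 − 1.8375 = -25.8375 dB.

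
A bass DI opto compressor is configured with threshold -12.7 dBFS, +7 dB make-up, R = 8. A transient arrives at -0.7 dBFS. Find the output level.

-4.2 dBFS

The input is 12 dB above the -12.7 dBFS threshold.
8:1 compression reduces that to 12/8 = 1.5 dB over.
Output = -12.7 + 1.5 = -11.2 dBFS; make-up adds 7 dB, giving -4.2 dBFS.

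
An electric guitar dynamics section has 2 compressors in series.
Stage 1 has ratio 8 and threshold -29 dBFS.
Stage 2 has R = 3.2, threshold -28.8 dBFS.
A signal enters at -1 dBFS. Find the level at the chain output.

-27.76875 dBFS

Stage 1: 28 dB above -29 dBFS, reduced 8:1 to 3.5 dB above → -25.5 dBFS.
Stage 2: 3.3 dB above -28.8 dBFS, reduced 3.2:1 to 1.03125 dB above → -27.76875 dBFS.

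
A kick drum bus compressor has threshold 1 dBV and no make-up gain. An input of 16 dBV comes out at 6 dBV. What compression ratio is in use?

3:1

Input overshoot = 16 − 1 = 15 dB; output overshoot = 6 − 1 = 5 dB.
Ratio = 15 / 5 = 3.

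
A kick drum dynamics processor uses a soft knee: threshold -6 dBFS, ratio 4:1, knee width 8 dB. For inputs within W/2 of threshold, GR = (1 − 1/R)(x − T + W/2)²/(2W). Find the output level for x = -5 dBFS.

x − T + W/2 = -5 − (-6) + 4 = 5.
GR = (1 − 1/4) × 5² / 16 = 0.75 × 25 / 16 = 1.171875 dB.
Output = -5 − 1.171875 = -6.171875 dBFS.

-6.171875 dBFS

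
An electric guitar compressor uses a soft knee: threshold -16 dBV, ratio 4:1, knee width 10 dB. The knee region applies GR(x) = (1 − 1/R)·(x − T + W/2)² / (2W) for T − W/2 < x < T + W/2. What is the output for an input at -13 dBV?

-15.4 dBV

x − T + W/2 = -13 − (-16) + 5 = 8.
GR = (1 − 1/4) × 8² / 20 = 0.75 × 64 / 20 = 2.4 dB.
Output = -13 − 2.4 = -15.4 dBV.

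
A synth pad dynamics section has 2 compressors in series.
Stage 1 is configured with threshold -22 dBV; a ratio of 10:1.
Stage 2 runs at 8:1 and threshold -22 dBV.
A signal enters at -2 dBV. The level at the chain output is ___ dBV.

Stage 1: 20 dB above -22 dBV, reduced 10:1 to 2 dB above → -20 dBV.
Stage 2: 2 dB above -22 dBV, reduced 8:1 to 0.25 dB above → -21.75 dBV.

-21.75 dBV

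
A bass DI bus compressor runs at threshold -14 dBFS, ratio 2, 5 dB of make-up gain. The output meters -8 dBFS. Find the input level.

-12 dBFS

Before make-up, the level was -8 − 5 = -13 dBFS.
The compressed level sits -13 − (-14) = 1 dB over threshold.
Before 2:1 compression the overshoot was 1 × 2 = 2 dB, so input = -14 + 2 = -12 dBFS.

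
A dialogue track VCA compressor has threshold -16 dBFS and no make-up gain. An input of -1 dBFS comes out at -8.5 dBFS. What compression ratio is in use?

2:1

Input overshoot = -1 − (-16) = 15 dB; output overshoot = -8.5 − (-16) = 7.5 dB.
Ratio = 15 / 7.5 = 2.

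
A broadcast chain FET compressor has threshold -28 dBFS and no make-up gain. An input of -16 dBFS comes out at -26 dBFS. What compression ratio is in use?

6:1

Input overshoot = -16 − (-28) = 12 dB; output overshoot = -26 − (-28) = 2 dB.
Ratio = 12 / 2 = 6.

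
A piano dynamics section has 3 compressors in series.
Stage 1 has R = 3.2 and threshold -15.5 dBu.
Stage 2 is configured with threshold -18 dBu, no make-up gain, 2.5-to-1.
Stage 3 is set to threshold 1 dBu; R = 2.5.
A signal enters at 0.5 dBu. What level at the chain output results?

-15 dBu

Stage 1: 16 dB above -15.5 dBu, reduced 3.2:1 to 5 dB above → -10.5 dBu.
Stage 2: 7.5 dB above -18 dBu, reduced 2.5:1 to 3 dB above → -15 dBu.
Stage 3: -15 dBu ≤ 1 dBu, so stage 3 doesn't engage; output -15 dBu.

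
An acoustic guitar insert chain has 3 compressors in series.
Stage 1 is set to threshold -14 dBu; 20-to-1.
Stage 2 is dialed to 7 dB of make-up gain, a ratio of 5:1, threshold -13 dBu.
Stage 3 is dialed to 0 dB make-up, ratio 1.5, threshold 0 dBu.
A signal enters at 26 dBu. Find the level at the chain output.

Stage 1: 26 dBu is 40 dB over -14 dBu; at 20:1 that becomes 2 dB over, giving -12 dBu.
Stage 2: 1 dB above -13 dBu, reduced 5:1 to 0.2 dB above → -12.8 dBu; +7 dB make-up → -5.8 dBu.
Stage 3: below threshold (-5.8 ≤ 0); passes unchanged; output -5.8 dBu.

-5.8 dBu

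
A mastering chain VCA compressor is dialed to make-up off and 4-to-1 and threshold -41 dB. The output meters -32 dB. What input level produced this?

-5 dB

The compressed level sits -32 − (-41) = 9 dB over threshold.
Undo the ratio: input overshoot = 9 × 4 = 36 dB, giving input = -5 dB.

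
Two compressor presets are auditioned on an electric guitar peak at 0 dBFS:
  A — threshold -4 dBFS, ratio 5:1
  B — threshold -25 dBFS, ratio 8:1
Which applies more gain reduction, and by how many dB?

B, by 18.675 dB

A: overshoot 4 dB → output overshoot 0.8 dB → GR 3.2 dB.
B: overshoot 25 dB → output overshoot 3.125 dB → GR 21.875 dB.
B applies 18.675 dB more gain reduction.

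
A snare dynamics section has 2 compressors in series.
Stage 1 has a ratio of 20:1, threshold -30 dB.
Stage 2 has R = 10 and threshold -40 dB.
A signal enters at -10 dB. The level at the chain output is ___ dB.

-38.9 dB

Stage 1: 20 dB above -30 dB, reduced 20:1 to 1 dB above → -29 dB.
Stage 2: overshoot 11 dB → 11/10 = 1.1 dB → -38.9 dB.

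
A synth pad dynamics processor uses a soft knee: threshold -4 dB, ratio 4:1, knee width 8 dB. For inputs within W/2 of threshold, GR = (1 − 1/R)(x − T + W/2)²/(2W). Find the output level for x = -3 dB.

-4.171875 dB

x − T + W/2 = -3 − (-4) + 4 = 5.
GR = (1 − 1/4) × 5² / 16 = 0.75 × 25 / 16 = 1.171875 dB.
Output = -3 − 1.171875 = -4.171875 dB.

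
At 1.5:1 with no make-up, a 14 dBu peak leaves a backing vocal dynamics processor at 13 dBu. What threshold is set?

11 dBu

Let T be the threshold. Output overshoot = (input overshoot)/R, so 13 − T = (14 − T)/1.5.
1.5·(13 − T) = 14 − T → 0.5·T = 19.5 − 14 = 5.5.
T = 5.5/0.5 = 11 dBu.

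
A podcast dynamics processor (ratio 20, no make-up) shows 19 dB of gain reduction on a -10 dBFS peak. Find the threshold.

-30 dBFS

Gain reduction = -10 − (-29) = 19 dB; output overshoot = GR / (R − 1) = 19 / 19 = 1 dB.
Threshold = output − output overshoot = -29 − 1 = -30 dBFS.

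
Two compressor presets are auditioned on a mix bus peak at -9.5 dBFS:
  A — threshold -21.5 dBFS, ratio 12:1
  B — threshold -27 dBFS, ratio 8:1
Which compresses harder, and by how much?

A: 12 dB over, compressed to 1 dB over, so 11 dB of GR.
B: 17.5 dB over, compressed to 2.1875 dB over, so 15.3125 dB of GR.
Difference: 4.3125 dB in favour of B.

B, by 4.3125 dB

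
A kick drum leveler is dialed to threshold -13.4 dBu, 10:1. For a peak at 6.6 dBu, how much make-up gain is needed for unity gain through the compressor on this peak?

The peak compresses to -13.4 + 20/10 = -11.4 dBu.
To reach 6.6 dBu requires 6.6 − (-11.4) = 18 dB of make-up.

18 dB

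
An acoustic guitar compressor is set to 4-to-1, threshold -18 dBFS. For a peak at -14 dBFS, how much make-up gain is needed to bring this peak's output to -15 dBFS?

2 dB

Overshoot 4 dB → 4/4 = 1 dB after compression, so the compressed level is -18 + 1 = -17 dBFS.
Make-up = target − compressed = -15 − (-17) = 2 dB.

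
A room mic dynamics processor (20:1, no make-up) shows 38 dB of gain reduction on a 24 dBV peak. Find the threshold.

Let T be the threshold. Output overshoot = (input overshoot)/R, so -14 − T = (24 − T)/20.
20·(-14 − T) = 24 − T → 19·T = -280 − 24 = -304.
T = -304/19 = -16 dBV.

-16 dBV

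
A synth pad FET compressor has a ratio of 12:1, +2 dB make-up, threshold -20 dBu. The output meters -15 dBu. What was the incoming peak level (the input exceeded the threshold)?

Stripping the +2 dB make-up gives -17 dBu at the gain stage.
That's 3 dB above the -20 dBu threshold.
Before 12:1 compression the overshoot was 3 × 12 = 36 dB, so input = -20 + 36 = 16 dBu.

16 dBu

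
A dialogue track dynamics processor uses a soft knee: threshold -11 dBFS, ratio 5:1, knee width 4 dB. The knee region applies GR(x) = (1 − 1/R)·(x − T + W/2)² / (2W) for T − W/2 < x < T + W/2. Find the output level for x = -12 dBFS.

-12.1 dBFS

x − T + W/2 = -12 − (-11) + 2 = 1.
GR = (1 − 1/5) × 1² / 8 = 0.8 × 1 / 8 = 0.1 dB.
Output = -12 − 0.1 = -12.1 dBFS.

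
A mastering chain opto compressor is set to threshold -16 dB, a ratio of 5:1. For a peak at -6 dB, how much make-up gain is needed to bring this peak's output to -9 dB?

5 dB

Overshoot 10 dB → 10/5 = 2 dB after compression, so the compressed level is -16 + 2 = -14 dB.
Make-up = target − compressed = -9 − (-14) = 5 dB.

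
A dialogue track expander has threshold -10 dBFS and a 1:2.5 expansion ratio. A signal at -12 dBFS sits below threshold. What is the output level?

-15 dBFS

Below threshold, a 1:2.5 expander applies gain = (2.5−1)×(T − x) of attenuation.
(2.5−1) × 2 = 3 dB, so output = -12 − 3 = -15 dBFS.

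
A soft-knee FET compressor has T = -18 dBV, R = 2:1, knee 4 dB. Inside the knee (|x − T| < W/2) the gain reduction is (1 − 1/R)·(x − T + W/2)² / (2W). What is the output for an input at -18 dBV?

x − T + W/2 = -18 − (-18) + 2 = 2.
GR = (1 − 1/2) × 2² / 8 = 0.5 × 4 / 8 = 0.25 dB.
Output = -18 − 0.25 = -18.25 dBV.

-18.25 dBV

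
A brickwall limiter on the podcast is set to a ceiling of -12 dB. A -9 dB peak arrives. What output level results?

-12 dB

A brickwall limiter is an ∞:1 compressor: any input above the ceiling is clamped to -12 dB.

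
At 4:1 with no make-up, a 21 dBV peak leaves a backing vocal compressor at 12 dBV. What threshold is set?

9 dBV

Let T be the threshold. Output overshoot = (input overshoot)/R, so 12 − T = (21 − T)/4.
4·(12 − T) = 21 − T → 3·T = 48 − 21 = 27.
T = 27/3 = 9 dBV.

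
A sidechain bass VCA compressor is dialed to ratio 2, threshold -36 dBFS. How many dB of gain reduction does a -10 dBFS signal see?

Overshoot = -10 − (-36) = 26 dB.
A 2:1 ratio leaves 13 dB of that excess.
So the signal is attenuated by 26 − 13 = 13 dB.

13 dB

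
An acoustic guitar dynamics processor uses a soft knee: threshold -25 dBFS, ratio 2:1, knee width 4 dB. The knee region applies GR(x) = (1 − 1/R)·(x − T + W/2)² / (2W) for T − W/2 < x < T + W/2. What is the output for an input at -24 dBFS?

x − T + W/2 = -24 − (-25) + 2 = 3.
GR = (1 − 1/2) × 3² / 8 = 0.5 × 9 / 8 = 0.5625 dB.
Output = -24 − 0.5625 = -24.5625 dBFS.

-24.5625 dBFS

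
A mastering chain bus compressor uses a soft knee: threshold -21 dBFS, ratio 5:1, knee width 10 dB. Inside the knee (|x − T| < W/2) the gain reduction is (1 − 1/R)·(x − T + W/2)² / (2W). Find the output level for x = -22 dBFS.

x − T + W/2 = -22 − (-21) + 5 = 4.
GR = (1 − 1/5) × 4² / 20 = 0.8 × 16 / 20 = 0.64 dB.
Output = -22 − 0.64 = -22.64 dBFS.

-22.64 dBFS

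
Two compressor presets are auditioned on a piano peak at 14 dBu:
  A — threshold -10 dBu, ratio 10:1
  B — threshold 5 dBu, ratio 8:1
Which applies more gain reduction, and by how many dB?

A: 24 dB over, compressed to 2.4 dB over, so 21.6 dB of GR.
B: 9 dB over, compressed to 1.125 dB over, so 7.875 dB of GR.
Difference: 13.725 dB in favour of A.

A, by 13.725 dB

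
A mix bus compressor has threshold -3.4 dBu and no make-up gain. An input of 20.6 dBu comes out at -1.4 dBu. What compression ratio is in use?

12:1

Input overshoot = 20.6 − (-3.4) = 24 dB; output overshoot = -1.4 − (-3.4) = 2 dB.
Ratio = 24 / 2 = 12.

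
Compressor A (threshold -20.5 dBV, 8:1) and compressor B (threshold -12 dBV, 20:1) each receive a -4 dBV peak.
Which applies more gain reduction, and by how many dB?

A, by 6.8375 dB

A: overshoot 16.5 dB → output overshoot 2.0625 dB → GR 14.4375 dB.
B: overshoot 8 dB → output overshoot 0.4 dB → GR 7.6 dB.
A reduces 6.8375 dB more.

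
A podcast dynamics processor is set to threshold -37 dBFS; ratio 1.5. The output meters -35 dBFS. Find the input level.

That's 2 dB above the -37 dBFS threshold.
Input overshoot = R × output overshoot = 3 dB → input = -37 + 3 = -34 dBFS.

-34 dBFS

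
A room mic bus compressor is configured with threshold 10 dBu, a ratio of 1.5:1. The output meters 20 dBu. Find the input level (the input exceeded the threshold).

25 dBu

The compressed level sits 20 − 10 = 10 dB over threshold.
Input overshoot = R × output overshoot = 15 dB → input = 10 + 15 = 25 dBu.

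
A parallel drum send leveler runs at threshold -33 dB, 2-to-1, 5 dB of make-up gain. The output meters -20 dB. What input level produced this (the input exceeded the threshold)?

Remove make-up: -20 − 5 = -25 dB.
Post-compression overshoot = -25 − (-33) = 8 dB.
Undo the ratio: input overshoot = 8 × 2 = 16 dB, giving input = -17 dB.

-17 dB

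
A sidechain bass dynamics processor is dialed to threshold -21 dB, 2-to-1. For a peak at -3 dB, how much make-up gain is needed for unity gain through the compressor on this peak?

The peak compresses to -21 + 18/2 = -12 dB.
To reach -3 dB requires -3 − (-12) = 9 dB of make-up.

9 dB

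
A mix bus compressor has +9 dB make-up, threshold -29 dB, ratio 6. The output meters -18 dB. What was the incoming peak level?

Before make-up, the level was -18 − 9 = -27 dB.
The compressed level sits -27 − (-29) = 2 dB over threshold.
Before 6:1 compression the overshoot was 2 × 6 = 12 dB, so input = -29 + 12 = -17 dB.

-17 dB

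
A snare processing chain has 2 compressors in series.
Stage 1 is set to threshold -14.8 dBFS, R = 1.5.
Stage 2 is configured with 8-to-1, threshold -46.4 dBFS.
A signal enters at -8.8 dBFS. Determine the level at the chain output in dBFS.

Stage 1: 6 dB above -14.8 dBFS, reduced 1.5:1 to 4 dB above → -10.8 dBFS.
Stage 2: overshoot 35.6 dB → 35.6/8 = 4.45 dB → -41.95 dBFS.

-41.95 dBFS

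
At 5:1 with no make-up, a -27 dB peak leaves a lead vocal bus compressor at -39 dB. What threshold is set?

Gain reduction = -27 − (-39) = 12 dB; output overshoot = GR / (R − 1) = 12 / 4 = 3 dB.
Threshold = output − output overshoot = -39 − 3 = -42 dB.

-42 dB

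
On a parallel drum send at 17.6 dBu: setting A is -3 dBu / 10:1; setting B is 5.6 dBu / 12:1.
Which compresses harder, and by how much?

A, by 7.54 dB

A: 20.6 dB over, compressed to 2.06 dB over, so 18.54 dB of GR.
B: 12 dB over, compressed to 1 dB over, so 11 dB of GR.
Difference: 7.54 dB in favour of A.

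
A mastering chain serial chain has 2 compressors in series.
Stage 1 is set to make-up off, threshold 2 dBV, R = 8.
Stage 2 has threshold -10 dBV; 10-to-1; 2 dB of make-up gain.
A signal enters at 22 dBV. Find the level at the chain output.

-6.55 dBV

Stage 1: overshoot 20 dB → 20/8 = 2.5 dB → 4.5 dBV.
Stage 2: overshoot 14.5 dB → 14.5/10 = 1.45 dB → -8.55 dBV; +2 dB make-up → -6.55 dBV.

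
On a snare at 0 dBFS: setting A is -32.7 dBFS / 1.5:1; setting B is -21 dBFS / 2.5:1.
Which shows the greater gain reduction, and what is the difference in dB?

A: overshoot 32.7 dB → output overshoot 21.8 dB → GR 10.9 dB.
B: overshoot 21 dB → output overshoot 8.4 dB → GR 12.6 dB.
Difference: 1.7 dB in favour of B.

B, by 1.7 dB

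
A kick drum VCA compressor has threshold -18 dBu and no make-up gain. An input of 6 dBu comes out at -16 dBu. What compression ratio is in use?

12:1

Input overshoot = 6 − (-18) = 24 dB; output overshoot = -16 − (-18) = 2 dB.
Ratio = 24 / 2 = 12.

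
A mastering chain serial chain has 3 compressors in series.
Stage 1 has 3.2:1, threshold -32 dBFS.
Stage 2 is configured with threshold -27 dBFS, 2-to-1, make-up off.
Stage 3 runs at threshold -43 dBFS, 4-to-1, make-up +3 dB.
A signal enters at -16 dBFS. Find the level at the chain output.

Stage 1: -16 dBFS is 16 dB over -32 dBFS; at 3.2:1 that becomes 5 dB over, giving -27 dBFS.
Stage 2: -27 dBFS ≤ -27 dBFS, so stage 2 doesn't engage; output -27 dBFS.
Stage 3: overshoot 16 dB → 16/4 = 4 dB → -39 dBFS; +3 dB make-up → -36 dBFS.

-36 dBFS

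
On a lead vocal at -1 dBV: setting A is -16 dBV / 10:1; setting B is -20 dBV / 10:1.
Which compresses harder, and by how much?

B, by 3.6 dB

A: 15 dB over, compressed to 1.5 dB over, so 13.5 dB of GR.
B: 19 dB over, compressed to 1.9 dB over, so 17.1 dB of GR.
B applies 3.6 dB more gain reduction.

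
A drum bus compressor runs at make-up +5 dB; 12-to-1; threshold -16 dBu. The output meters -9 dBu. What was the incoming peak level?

Stripping the +5 dB make-up gives -14 dBu at the gain stage.
Post-compression overshoot = -14 − (-16) = 2 dB.
Before 12:1 compression the overshoot was 2 × 12 = 24 dB, so input = -16 + 24 = 8 dBu.

8 dBu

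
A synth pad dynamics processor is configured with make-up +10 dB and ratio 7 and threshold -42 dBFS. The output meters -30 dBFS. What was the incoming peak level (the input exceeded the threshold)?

Remove make-up: -30 − 10 = -40 dBFS.
The compressed level sits -40 − (-42) = 2 dB over threshold.
Input overshoot = R × output overshoot = 14 dB → input = -42 + 14 = -28 dBFS.

-28 dBFS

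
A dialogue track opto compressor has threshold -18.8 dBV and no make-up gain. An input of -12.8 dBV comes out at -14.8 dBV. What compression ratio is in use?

1.5:1

Input overshoot = -12.8 − (-18.8) = 6 dB; output overshoot = -14.8 − (-18.8) = 4 dB.
Ratio = 6 / 4 = 1.5.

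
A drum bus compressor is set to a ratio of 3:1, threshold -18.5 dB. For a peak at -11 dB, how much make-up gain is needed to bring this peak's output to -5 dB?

11 dB

Without make-up, output = threshold + overshoot/3 = -18.5 + 2.5 = -16 dB.
Gap to target: 11 dB.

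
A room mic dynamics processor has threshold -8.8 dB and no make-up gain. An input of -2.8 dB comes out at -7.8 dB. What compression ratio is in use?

Input overshoot = -2.8 − (-8.8) = 6 dB; output overshoot = -7.8 − (-8.8) = 1 dB.
Ratio = 6 / 1 = 6.

6:1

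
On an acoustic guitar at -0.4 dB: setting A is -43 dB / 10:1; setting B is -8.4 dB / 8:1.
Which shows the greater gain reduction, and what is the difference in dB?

A: overshoot 42.6 dB → output overshoot 4.26 dB → GR 38.34 dB.
B: overshoot 8 dB → output overshoot 1 dB → GR 7 dB.
A reduces 31.34 dB more.

A, by 31.34 dB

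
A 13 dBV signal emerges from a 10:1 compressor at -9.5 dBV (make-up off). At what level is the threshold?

-12 dBV

Input is 25 dB above T (since output overshoot × R = input overshoot: (-9.5 − T)·10 = 13 − T gives T = -12 dBV).
Check: -12 + (13 − (-12))/10 = -12 + 2.5 = -9.5 dBV. ✓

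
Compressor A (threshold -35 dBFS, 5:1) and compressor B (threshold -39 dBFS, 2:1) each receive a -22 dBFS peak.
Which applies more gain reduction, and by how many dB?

A, by 1.9 dB

A: 13 dB over, compressed to 2.6 dB over, so 10.4 dB of GR.
B: 17 dB over, compressed to 8.5 dB over, so 8.5 dB of GR.
A applies 1.9 dB more gain reduction.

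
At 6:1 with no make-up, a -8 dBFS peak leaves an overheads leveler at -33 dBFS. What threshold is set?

-38 dBFS

Let T be the threshold. Output overshoot = (input overshoot)/R, so -33 − T = (-8 − T)/6.
6·(-33 − T) = -8 − T → 5·T = -198 − (-8) = -190.
T = -190/5 = -38 dBFS.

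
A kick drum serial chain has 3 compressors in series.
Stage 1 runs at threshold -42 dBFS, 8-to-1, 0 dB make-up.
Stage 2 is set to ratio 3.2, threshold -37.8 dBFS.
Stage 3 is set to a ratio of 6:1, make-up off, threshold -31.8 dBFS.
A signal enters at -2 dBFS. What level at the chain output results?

Stage 1: 40 dB above -42 dBFS, reduced 8:1 to 5 dB above → -37 dBFS.
Stage 2: 0.8 dB above -37.8 dBFS, reduced 3.2:1 to 0.25 dB above → -37.55 dBFS.
Stage 3: -37.55 dBFS ≤ -31.8 dBFS, so stage 3 doesn't engage; output -37.55 dBFS.

-37.55 dBFS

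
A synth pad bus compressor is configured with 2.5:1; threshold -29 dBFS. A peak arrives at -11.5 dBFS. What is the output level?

Overshoot: -11.5 − (-29) = 17.5 dB.
2.5:1 compression reduces that to 17.5/2.5 = 7 dB over.
Output = -29 + 7 = -22 dBFS.

-22 dBFS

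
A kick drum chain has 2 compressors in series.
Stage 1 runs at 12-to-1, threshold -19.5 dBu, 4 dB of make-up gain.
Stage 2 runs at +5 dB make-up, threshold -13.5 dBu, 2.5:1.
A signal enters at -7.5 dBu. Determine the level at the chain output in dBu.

-9.5 dBu

Stage 1: 12 dB above -19.5 dBu, reduced 12:1 to 1 dB above → -18.5 dBu; +4 dB make-up → -14.5 dBu.
Stage 2: -14.5 dBu ≤ -13.5 dBu, so stage 2 doesn't engage; make-up brings it to -9.5 dBu.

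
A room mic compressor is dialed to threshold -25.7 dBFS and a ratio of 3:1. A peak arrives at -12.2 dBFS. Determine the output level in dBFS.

-21.2 dBFS

Overshoot: -12.2 − (-25.7) = 13.5 dB.
At 3:1 the overshoot is divided by 3, leaving 4.5 dB above threshold.
So the level is -25.7 + 4.5 = -21.2 dBFS.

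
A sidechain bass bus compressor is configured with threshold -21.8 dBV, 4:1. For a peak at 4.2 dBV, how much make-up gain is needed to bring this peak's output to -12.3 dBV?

Overshoot 26 dB → 26/4 = 6.5 dB after compression, so the compressed level is -21.8 + 6.5 = -15.3 dBV.
Make-up = target − compressed = -12.3 − (-15.3) = 3 dB.

3 dB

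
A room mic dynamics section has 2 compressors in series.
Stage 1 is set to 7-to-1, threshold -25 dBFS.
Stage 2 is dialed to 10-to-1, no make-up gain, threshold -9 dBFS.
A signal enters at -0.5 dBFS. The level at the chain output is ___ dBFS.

Stage 1: -0.5 dBFS is 24.5 dB over -25 dBFS; at 7:1 that becomes 3.5 dB over, giving -21.5 dBFS.
Stage 2: -21.5 dBFS is at or below the -9 dBFS threshold — no compression; output -21.5 dBFS.

-21.5 dBFS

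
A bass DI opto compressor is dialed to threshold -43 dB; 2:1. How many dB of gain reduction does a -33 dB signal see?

5 dB

The signal is 10 dB above threshold.
At 2:1, output sits 10/2 = 5 dB above threshold.
So the signal is attenuated by 10 − 5 = 5 dB.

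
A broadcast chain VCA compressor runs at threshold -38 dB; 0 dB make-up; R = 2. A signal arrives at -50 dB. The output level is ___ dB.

-50 dB

-50 dB is 12 dB below the -38 dB threshold, so no gain reduction is applied.
Output = input = -50 dB.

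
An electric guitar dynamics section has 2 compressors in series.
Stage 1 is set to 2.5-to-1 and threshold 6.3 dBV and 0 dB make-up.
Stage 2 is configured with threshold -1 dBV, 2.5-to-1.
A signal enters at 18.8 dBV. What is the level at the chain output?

Stage 1: 12.5 dB above 6.3 dBV, reduced 2.5:1 to 5 dB above → 11.3 dBV.
Stage 2: overshoot 12.3 dB → 12.3/2.5 = 4.92 dB → 3.92 dBV.

3.92 dBV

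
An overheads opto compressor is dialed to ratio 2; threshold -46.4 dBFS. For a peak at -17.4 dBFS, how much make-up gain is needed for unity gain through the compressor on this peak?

14.5 dB

The peak compresses to -46.4 + 29/2 = -31.9 dBFS.
To reach -17.4 dBFS requires -17.4 − (-31.9) = 14.5 dB of make-up.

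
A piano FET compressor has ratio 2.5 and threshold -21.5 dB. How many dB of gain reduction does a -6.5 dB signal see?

-6.5 dB exceeds the threshold by 15 dB.
A 2.5:1 ratio leaves 6 dB of that excess.
So the signal is attenuated by 15 − 6 = 9 dB.

9 dB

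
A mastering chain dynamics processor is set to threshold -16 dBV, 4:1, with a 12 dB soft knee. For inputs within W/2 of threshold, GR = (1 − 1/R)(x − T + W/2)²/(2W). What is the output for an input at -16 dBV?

-17.125 dBV

x − T + W/2 = -16 − (-16) + 6 = 6.
GR = (1 − 1/4) × 6² / 24 = 0.75 × 36 / 24 = 1.125 dB.
Output = -16 − 1.125 = -17.125 dBV.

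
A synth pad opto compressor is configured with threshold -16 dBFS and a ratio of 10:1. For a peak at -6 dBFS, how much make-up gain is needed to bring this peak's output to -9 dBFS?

6 dB

The peak compresses to -16 + 10/10 = -15 dBFS.
To reach -9 dBFS requires -9 − (-15) = 6 dB of make-up.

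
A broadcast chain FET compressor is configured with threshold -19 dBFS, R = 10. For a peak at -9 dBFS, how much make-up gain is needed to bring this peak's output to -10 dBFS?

The peak compresses to -19 + 10/10 = -18 dBFS.
To reach -10 dBFS requires -10 − (-18) = 8 dB of make-up.

8 dB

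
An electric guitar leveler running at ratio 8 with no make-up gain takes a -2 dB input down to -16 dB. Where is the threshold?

Input is 16 dB above T (since output overshoot × R = input overshoot: (-16 − T)·8 = -2 − T gives T = -18 dB).
Check: -18 + (-2 − (-18))/8 = -18 + 2 = -16 dB. ✓

-18 dB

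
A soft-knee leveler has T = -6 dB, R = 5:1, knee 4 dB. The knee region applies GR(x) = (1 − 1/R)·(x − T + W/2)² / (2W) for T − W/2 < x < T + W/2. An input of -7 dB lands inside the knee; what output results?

x − T + W/2 = -7 − (-6) + 2 = 1.
GR = (1 − 1/5) × 1² / 8 = 0.8 × 1 / 8 = 0.1 dB.
Output = -7 − 0.1 = -7.1 dB.

-7.1 dB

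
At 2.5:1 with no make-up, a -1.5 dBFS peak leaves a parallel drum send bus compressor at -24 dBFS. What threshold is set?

-39 dBFS

Let T be the threshold. Output overshoot = (input overshoot)/R, so -24 − T = (-1.5 − T)/2.5.
2.5·(-24 − T) = -1.5 − T → 1.5·T = -60 − (-1.5) = -58.5.
T = -58.5/1.5 = -39 dBFS.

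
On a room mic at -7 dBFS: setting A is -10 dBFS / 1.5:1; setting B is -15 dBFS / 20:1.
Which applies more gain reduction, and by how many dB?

A: overshoot 3 dB → output overshoot 2 dB → GR 1 dB.
B: overshoot 8 dB → output overshoot 0.4 dB → GR 7.6 dB.
B reduces 6.6 dB more.

B, by 6.6 dB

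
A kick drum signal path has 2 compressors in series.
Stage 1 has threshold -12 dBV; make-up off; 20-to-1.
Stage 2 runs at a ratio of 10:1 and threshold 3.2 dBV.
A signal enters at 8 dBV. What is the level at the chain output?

-11 dBV

Stage 1: 8 dBV is 20 dB over -12 dBV; at 20:1 that becomes 1 dB over, giving -11 dBV.
Stage 2: -11 dBV ≤ 3.2 dBV, so stage 2 doesn't engage; output -11 dBV.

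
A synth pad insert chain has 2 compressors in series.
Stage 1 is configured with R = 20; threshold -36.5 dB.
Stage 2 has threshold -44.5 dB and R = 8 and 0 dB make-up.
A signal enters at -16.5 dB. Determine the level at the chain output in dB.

-43.375 dB

Stage 1: -16.5 dB is 20 dB over -36.5 dB; at 20:1 that becomes 1 dB over, giving -35.5 dB.
Stage 2: -35.5 dB is 9 dB over -44.5 dB; at 8:1 that becomes 1.125 dB over, giving -43.375 dB.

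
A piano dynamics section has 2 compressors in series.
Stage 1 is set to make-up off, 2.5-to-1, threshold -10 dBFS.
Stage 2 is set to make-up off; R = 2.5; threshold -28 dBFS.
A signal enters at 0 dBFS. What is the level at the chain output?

Stage 1: overshoot 10 dB → 10/2.5 = 4 dB → -6 dBFS.
Stage 2: 22 dB above -28 dBFS, reduced 2.5:1 to 8.8 dB above → -19.2 dBFS.

-19.2 dBFS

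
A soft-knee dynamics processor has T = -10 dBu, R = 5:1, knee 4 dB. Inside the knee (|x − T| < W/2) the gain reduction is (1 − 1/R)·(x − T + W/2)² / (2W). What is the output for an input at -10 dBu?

-10.4 dBu

x − T + W/2 = -10 − (-10) + 2 = 2.
GR = (1 − 1/5) × 2² / 8 = 0.8 × 4 / 8 = 0.4 dB.
Output = -10 − 0.4 = -10.4 dBu.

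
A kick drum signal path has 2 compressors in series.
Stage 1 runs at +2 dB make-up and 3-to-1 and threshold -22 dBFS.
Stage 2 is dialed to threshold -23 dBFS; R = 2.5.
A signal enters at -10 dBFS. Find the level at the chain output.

Stage 1: overshoot 12 dB → 12/3 = 4 dB → -18 dBFS; +2 dB make-up → -16 dBFS.
Stage 2: overshoot 7 dB → 7/2.5 = 2.8 dB → -20.2 dBFS.

-20.2 dBFS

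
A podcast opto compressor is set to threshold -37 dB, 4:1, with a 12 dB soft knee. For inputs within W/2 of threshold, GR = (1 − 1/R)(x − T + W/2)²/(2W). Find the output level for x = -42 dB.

-42.03125 dB

x − T + W/2 = -42 − (-37) + 6 = 1.
GR = (1 − 1/4) × 1² / 24 = 0.75 × 1 / 24 = 0.03125 dB.
Output = -42 − 0.03125 = -42.03125 dB.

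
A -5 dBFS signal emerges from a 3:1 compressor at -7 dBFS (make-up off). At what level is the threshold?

Input is 3 dB above T (since output overshoot × R = input overshoot: (-7 − T)·3 = -5 − T gives T = -8 dBFS).
Check: -8 + (-5 − (-8))/3 = -8 + 1 = -7 dBFS. ✓

-8 dBFS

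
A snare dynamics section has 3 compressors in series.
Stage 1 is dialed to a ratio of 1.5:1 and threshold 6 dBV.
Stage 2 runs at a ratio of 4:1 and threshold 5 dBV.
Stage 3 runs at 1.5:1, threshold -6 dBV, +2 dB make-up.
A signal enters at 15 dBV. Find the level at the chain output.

Stage 1: 15 dBV is 9 dB over 6 dBV; at 1.5:1 that becomes 6 dB over, giving 12 dBV.
Stage 2: overshoot 7 dB → 7/4 = 1.75 dB → 6.75 dBV.
Stage 3: 12.75 dB above -6 dBV, reduced 1.5:1 to 8.5 dB above → 2.5 dBV; +2 dB make-up → 4.5 dBV.

4.5 dBV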